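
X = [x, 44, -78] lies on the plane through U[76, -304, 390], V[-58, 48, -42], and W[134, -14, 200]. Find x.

Coplanarity requires UV · (UW × UX) = 0.
UV = (-134, 352, -432), UW = (58, 290, -190); the triple product is linear in x with coefficient 58400 and constant term 5723200.
Setting it to zero: x = -98.

-98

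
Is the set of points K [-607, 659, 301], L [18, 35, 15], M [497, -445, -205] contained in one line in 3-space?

No

KL = (625, -624, -286), KM = (1104, -1104, -506).
KL × KM = (0, 506, -1104).
The cross product is nonzero, so the points do not lie on one line.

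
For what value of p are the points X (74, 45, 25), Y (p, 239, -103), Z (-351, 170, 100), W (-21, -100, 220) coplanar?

-76

The points are coplanar iff XY · (XZ × XW) = 0.
Expanding, this is linear in p: (35250)p + (2679000) = 0.
So p = -76.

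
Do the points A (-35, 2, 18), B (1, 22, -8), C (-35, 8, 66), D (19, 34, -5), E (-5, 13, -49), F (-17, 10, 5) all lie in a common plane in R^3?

The plane through A, B, C has normal n = AB × AC = (1116, -1728, 216) and equation n·P = -38628.
Checking the remaining points: n·D = -38628, n·E = -38628, n·F = -35172.
Since n·F = -35172 ≠ -38628, F is off the plane and the points are not all coplanar.

No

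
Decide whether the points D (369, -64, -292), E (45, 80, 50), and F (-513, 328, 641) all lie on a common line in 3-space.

No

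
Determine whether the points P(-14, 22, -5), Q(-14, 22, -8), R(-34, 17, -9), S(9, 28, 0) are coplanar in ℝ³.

The four points are coplanar iff the 3×3 determinant with rows PQ, PR, PS is zero.
Rows: (0, 0, -3), (-20, -5, -4), (23, 6, 5).
Expanding along the first row: (0)(-1) − (0)(-8) + (-3)(-5) = 15.
Nonzero ⇒ not coplanar.

No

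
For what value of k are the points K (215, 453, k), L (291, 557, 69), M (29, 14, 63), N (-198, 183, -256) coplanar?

The points are coplanar iff KL · (KM × KN) = 0.
Expanding, this is linear in k: (167539)k + (-6869099) = 0.
So k = 41.

41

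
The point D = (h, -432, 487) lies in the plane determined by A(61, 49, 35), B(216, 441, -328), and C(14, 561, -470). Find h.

-76

Coplanarity requires AB · (AC × AD) = 0.
AB = (155, 392, -363), AC = (-47, 512, -505); the triple product is linear in h with coefficient -12104 and constant term -919904.
Setting it to zero: h = -76.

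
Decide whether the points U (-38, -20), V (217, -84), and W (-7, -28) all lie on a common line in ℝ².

No

UV = (255, -64), UW = (31, -8).
If collinear, UW would be a scalar multiple of UV. But (255)·(-8) ≠ (-64)·(31) (difference -56), so they are not parallel; the points are not collinear.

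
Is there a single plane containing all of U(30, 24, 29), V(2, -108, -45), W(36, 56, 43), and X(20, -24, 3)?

A normal to the plane through U, V, W is n = UV × UW = (520, -52, -104).
The plane has equation n·P = 11336. For X: n·X = 11336.
Equal, so X lies in the plane and all four are coplanar.

Yes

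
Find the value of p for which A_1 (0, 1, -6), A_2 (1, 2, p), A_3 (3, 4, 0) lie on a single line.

-4

Direction A_1A_3 = (3, 3, 6). From the x-coordinate of A_2, the parameter along the line is τ = (1 − 0)/3 = 1/3.
Then p = (-6) + 1/3·(6) = -4.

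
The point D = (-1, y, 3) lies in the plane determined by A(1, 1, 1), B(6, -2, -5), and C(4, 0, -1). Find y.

A normal to the plane is n = AB × AC = (0, -8, 4).
D lies in the plane iff n · AD = 0.
This gives (-8)y + (16) = 0, so y = 2.

2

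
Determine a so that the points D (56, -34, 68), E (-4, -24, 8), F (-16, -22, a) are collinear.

-4

Collinearity requires DE × DF = 0; each component is linear in a.
The x-component gives (10)a + (40) = 0, so a = -4.
The remaining components then also vanish.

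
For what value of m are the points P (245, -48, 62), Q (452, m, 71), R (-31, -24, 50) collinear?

-66

Direction PR = (-276, 24, -12). From the x-coordinate of Q, the parameter along the line is τ = (452 − 245)/(-276) = -3/4.
Then m = (-48) + (-3/4)·(24) = -66.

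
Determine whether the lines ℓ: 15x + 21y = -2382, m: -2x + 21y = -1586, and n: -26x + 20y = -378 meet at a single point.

No

Intersecting ℓ and m: solving the 2×2 system gives (x, y) = (-796/17, -9518/119).
Substitute into n: (-26)(-796/17) + (20)(-9518/119) = -45488/119.
But n requires -378 ≠ -45488/119, so the three lines have no common point.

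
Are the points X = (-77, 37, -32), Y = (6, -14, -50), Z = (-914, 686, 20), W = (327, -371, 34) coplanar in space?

With X as base: XY = (83, -51, -18), XZ = (-837, 649, 52), XW = (404, -408, 66).
XZ × XW = (64050, 76250, 79300).
XY · (XZ × XW) = 0.
The scalar triple product vanishes, so the four points are coplanar.

Yes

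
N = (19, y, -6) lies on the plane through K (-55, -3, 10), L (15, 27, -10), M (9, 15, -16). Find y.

The plane through K, L, M has equation −420x + 540y − 660z = 14880.
Substituting N: (540)y + (-4020) = 14880, so y = 35.

35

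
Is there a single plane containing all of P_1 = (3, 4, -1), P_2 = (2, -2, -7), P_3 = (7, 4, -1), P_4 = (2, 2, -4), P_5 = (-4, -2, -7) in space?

No

The plane through P_1, P_2, P_3 has normal n = P_1P_2 × P_1P_3 = (0, -24, 24) and equation n·P = -120.
Checking the remaining points: n·P_4 = -144, n·P_5 = -120.
Since n·P_4 = -144 ≠ -120, P_4 is off the plane and the points are not all coplanar.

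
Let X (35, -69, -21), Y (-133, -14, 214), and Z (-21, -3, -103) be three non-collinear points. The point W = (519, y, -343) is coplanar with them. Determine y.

A normal to the plane is n = XY × XZ = (-20020, -26936, -8008).
W lies in the plane iff n · XW = 0.
This gives (-26936)y + (-8969688) = 0, so y = -333.

-333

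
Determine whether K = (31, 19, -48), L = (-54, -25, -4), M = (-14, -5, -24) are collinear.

No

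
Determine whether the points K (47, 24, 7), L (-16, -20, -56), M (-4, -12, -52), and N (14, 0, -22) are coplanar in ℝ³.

With K as base: KL = (-63, -44, -63), KM = (-51, -36, -59), KN = (-33, -24, -29).
KM × KN = (-372, 468, 36).
KL · (KM × KN) = 576.
Since 576 ≠ 0, the four points are not coplanar.

No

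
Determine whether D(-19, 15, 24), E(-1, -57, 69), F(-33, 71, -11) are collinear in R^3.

DE = (18, -72, 45), DF = (-14, 56, -35).
DE × DF = (0, 0, 0).
The cross product vanishes, so the three points are collinear.

Yes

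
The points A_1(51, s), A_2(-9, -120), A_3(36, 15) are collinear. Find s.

60

Collinearity: (A_1 − A_2) must be parallel to (A_3 − A_2) = (45, 135).
Cross-multiplying the components: (s − (-120))·(45) = (60)·(135).
Solving gives s = 60.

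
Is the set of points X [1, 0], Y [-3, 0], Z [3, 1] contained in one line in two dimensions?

XY = (-4, 0), XZ = (2, 1).
If collinear, XZ would be a scalar multiple of XY. But (-4)·(1) ≠ (0)·(2) (difference -4), so they are not parallel; the points are not collinear.

No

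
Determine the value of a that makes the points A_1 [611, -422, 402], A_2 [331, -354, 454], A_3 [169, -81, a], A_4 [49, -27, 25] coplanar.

Normal to plane A_1A_2A_4: n = (-46176, -134784, -72384); plane equation n·P = -433056.
Requiring n·A_3 = -433056: (-72384)a + (3113760) = -433056.
So a = 49.

49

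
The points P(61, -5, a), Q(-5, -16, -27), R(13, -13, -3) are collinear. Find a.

Direction QR = (18, 3, 24). From the x-coordinate of P, the parameter along the line is τ = (61 − (-5))/18 = 11/3.
Then a = (-27) + 11/3·(24) = 61.

61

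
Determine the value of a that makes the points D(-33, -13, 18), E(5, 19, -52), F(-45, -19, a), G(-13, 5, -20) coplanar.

The points are coplanar iff DE · (DF × DG) = 0.
Expanding, this is linear in a: (-44)a + (1584) = 0.
So a = 36.

36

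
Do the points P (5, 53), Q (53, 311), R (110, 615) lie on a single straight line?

No

PQ = (48, 258), PR = (105, 562).
If collinear, PR would be a scalar multiple of PQ. But (48)·(562) ≠ (258)·(105) (difference -114), so they are not parallel; the points are not collinear.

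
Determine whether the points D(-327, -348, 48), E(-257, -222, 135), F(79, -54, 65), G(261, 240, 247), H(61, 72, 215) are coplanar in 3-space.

The plane through D, E, F has normal n = DE × DF = (-23436, 34132, -30576) and equation n·P = -5682012.
Checking the remaining points: n·G = -5477388, n·H = -5545932.
Since n·G = -5477388 ≠ -5682012, G is off the plane and the points are not all coplanar.

No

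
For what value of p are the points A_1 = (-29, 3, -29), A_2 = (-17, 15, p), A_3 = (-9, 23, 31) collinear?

7

Direction A_1A_3 = (20, 20, 60). From the x-coordinate of A_2, the parameter along the line is τ = (-17 − (-29))/20 = 3/5.
Then p = (-29) + 3/5·(60) = 7.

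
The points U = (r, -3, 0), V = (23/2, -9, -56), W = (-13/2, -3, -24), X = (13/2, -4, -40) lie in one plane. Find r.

The points are coplanar iff UV · (UW × UX) = 0.
Expanding, this is linear in r: (64)r + (1856) = 0.
So r = -29.

-29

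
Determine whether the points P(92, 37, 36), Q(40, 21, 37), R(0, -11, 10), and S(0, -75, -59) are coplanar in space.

No

With P as base: PQ = (-52, -16, 1), PR = (-92, -48, -26), PS = (-92, -112, -95).
PR × PS = (1648, -6348, 5888).
PQ · (PR × PS) = 21760.
Since 21760 ≠ 0, the four points are not coplanar.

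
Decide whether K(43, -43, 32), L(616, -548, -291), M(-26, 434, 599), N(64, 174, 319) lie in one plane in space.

Yes

A normal to the plane through K, L, M is n = KL × KM = (-132264, -302604, 238476).
The plane has equation n·P = 14955852. For N: n·N = 14955852.
Equal, so N lies in the plane and all four are coplanar.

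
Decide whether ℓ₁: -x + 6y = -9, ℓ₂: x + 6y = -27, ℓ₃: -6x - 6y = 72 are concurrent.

Intersecting ℓ₁ and ℓ₂: solving the 2×2 system gives (x, y) = (-9, -3).
Substitute into ℓ₃: (-6)(-9) + (-6)(-3) = 72.
This equals 72, so (-9, -3) lies on all three lines and they are concurrent.

Yes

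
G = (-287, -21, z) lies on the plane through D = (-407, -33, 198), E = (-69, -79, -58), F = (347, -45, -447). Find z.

The plane through D, E, F has equation 26598x + 24986y + 30628z = -5585580.
Substituting G: (30628)z + (-8158332) = -5585580, so z = 84.

84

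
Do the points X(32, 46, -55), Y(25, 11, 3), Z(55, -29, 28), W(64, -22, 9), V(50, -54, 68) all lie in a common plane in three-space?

The plane through X, Y, Z has normal n = XY × XZ = (1445, 1915, 1330) and equation n·P = 61180.
Checking the remaining points: n·W = 62320, n·V = 59280.
Since n·W = 62320 ≠ 61180, W is off the plane and the points are not all coplanar.

No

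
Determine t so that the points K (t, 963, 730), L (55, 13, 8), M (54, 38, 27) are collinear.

Collinearity requires KL × KM = 0; each component is linear in t.
The y-component gives (19)t + (-323) = 0, so t = 17.
The remaining components then also vanish.

17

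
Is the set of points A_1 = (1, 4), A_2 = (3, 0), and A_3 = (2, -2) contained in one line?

No

A_1A_2 = (2, -4), A_1A_3 = (1, -6).
Twice the signed area of △A_1A_2A_3 is (2)(-6) − (-4)(1) = -8.
The area is nonzero, so the three points are not collinear.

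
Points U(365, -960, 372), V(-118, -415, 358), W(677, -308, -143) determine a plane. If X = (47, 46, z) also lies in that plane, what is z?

25

A normal to the plane is n = UV × UW = (-271547, -253113, -484956).
X lies in the plane iff n · UX = 0.
This gives (-484956)z + (12123900) = 0, so z = 25.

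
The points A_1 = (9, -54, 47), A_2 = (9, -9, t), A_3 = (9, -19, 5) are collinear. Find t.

-7

Direction A_1A_3 = (0, 35, -42). From the y-coordinate of A_2, the parameter along the line is τ = (-9 − (-54))/35 = 9/7.
Then t = 47 + 9/7·(-42) = -7.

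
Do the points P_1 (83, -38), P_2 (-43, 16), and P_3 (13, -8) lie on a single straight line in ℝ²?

Yes

P_1P_2 = (-126, 54), P_1P_3 = (-70, 30).
det[P_1P_2; P_1P_3] = (-126)(30) − (54)(-70) = 0.
The determinant is zero, so the points are collinear.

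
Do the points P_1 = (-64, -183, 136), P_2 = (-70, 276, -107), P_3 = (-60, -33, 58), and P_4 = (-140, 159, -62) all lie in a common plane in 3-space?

Yes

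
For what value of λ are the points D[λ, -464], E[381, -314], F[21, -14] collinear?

561

The three points are collinear iff det[DE; DF] = 0.
This determinant is linear in λ: (-300)λ + (168300) = 0, so λ = 561.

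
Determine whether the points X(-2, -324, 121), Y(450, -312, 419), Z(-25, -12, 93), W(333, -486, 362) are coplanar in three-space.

The four points are coplanar iff the 3×3 determinant with rows XY, XZ, XW is zero.
Rows: (452, 12, 298), (-23, 312, -28), (335, -162, 241).
Expanding along the first row: (452)(70656) − (12)(3837) + (298)(-100794) = 1853856.
Nonzero ⇒ not coplanar.

No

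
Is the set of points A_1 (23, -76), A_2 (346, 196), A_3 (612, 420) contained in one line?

Yes

A_1A_2 = (323, 272), A_1A_3 = (589, 496).
det[A_1A_2; A_1A_3] = (323)(496) − (272)(589) = 0.
The determinant is zero, so the points are collinear.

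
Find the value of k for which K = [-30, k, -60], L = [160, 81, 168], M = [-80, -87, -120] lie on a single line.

-52

Collinearity requires KL × KM = 0; each component is linear in k.
The x-component gives (288)k + (14976) = 0, so k = -52.
The remaining components then also vanish.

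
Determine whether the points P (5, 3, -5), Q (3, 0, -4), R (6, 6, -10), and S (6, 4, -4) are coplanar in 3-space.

With P as base: PQ = (-2, -3, 1), PR = (1, 3, -5), PS = (1, 1, 1).
PR × PS = (8, -6, -2).
PQ · (PR × PS) = 0.
The scalar triple product vanishes, so the four points are coplanar.

Yes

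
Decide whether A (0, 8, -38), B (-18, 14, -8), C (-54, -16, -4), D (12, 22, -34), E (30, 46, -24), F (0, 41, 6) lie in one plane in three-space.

Yes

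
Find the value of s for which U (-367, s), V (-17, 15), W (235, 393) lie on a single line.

-510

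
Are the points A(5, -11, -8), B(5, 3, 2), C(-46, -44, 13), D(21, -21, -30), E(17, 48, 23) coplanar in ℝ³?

No

The plane through A, B, C has normal n = AB × AC = (624, -510, 714) and equation n·P = 3018.
Checking the remaining points: n·D = 2394, n·E = 2550.
Since n·D = 2394 ≠ 3018, D is off the plane and the points are not all coplanar.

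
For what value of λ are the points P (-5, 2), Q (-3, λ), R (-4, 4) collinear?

6

Collinearity: (Q − P) must be parallel to (R − P) = (1, 2).
Cross-multiplying the components: (λ − 2)·(1) = (2)·(2).
Solving gives λ = 6.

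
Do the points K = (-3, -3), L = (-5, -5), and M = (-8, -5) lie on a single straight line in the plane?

KL = (-2, -2), KM = (-5, -2).
Twice the signed area of △KLM is (-2)(-2) − (-2)(-5) = -6.
The area is nonzero, so the three points are not collinear.

No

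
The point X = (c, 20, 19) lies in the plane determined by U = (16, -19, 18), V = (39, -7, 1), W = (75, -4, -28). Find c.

22

A normal to the plane is n = UV × UW = (-297, 55, -363).
X lies in the plane iff n · UX = 0.
This gives (-297)c + (6534) = 0, so c = 22.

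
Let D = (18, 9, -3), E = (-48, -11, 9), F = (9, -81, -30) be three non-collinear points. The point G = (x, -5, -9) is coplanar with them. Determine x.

The plane through D, E, F has equation 1620x − 1890y + 5760z = -5130.
Substituting G: (1620)x + (-42390) = -5130, so x = 23.

23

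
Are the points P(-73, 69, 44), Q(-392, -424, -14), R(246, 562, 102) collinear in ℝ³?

PQ = (-319, -493, -58), PR = (319, 493, 58).
Each component of PR is -1 times the corresponding component of PQ, so PR = -1·PQ and the points are collinear.

Yes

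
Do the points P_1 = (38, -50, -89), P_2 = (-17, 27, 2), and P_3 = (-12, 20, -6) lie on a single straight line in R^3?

P_1P_2 = (-55, 77, 91), P_1P_3 = (-50, 70, 83).
Comparing components 2 and 3: (77)(83) − (91)(70) = 21 ≠ 0, so P_1P_2 and P_1P_3 are not parallel and the points are not collinear.

No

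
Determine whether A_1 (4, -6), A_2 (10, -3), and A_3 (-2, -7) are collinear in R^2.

A_1A_2 = (6, 3), A_1A_3 = (-6, -1).
det[A_1A_2; A_1A_3] = (6)(-1) − (3)(-6) = 12.
The determinant is nonzero, so they are not collinear.

No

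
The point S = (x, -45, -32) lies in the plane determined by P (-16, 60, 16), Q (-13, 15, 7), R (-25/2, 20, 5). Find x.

-3/2

Coplanarity requires PQ · (PR × PS) = 0.
PQ = (3, -45, -9), PR = (7/2, -40, -11); the triple product is linear in x with coefficient 135 and constant term 405/2.
Setting it to zero: x = -3/2.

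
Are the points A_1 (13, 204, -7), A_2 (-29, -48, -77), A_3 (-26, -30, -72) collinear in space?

A_1A_2 = (-42, -252, -70), A_1A_3 = (-39, -234, -65).
Each component of A_1A_3 is 13/14 times the corresponding component of A_1A_2, so A_1A_3 = 13/14·A_1A_2 and the points are collinear.

Yes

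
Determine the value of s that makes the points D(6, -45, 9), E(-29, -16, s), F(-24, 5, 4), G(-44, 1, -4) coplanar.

The points are coplanar iff DE · (DF × DG) = 0.
Expanding, this is linear in s: (1120)s + (560) = 0.
So s = -1/2.

-1/2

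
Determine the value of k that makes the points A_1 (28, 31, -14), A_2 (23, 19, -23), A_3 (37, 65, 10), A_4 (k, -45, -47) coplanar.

Coplanarity ⇔ det[A_1A_2; A_1A_3; A_1A_4] = 0.
Expanding, this is linear in k: (18)k + (-1422) = 0.
So k = 79.

79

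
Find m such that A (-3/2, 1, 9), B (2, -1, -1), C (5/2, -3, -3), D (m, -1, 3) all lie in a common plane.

1/2

Coplanarity ⇔ det[AB; AC; AD] = 0.
Expanding, this is linear in m: (-16)m + (8) = 0.
So m = 1/2.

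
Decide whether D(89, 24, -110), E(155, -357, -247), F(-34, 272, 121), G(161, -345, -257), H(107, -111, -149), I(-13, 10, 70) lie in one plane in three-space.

Yes

The plane through D, E, F has normal n = DE × DF = (-54035, 1605, -30495) and equation n·P = -1416145.
Checking the remaining points: n·G = -1416145, n·H = -1416145, n·I = -1416145.
All equal -1416145, so all 6 points lie in one plane.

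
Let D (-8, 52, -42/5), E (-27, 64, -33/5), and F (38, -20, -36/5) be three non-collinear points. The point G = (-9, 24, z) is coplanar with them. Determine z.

-23/5

Coplanarity requires DE · (DF × DG) = 0.
DE = (-19, 12, 9/5), DF = (46, -72, 6/5); the triple product is linear in z with coefficient 816 and constant term 18768/5.
Setting it to zero: z = -23/5.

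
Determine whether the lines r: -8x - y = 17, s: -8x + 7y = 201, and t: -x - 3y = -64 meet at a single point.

Yes

Lines aᵢx + bᵢy = cᵢ with pairwise distinct directions are concurrent exactly when det[aᵢ bᵢ cᵢ] = 0.
Here the determinant is 0.
It vanishes, so the lines are concurrent at (-5, 23).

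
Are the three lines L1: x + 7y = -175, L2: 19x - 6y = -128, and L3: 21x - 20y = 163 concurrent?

No

Intersecting L1 and L2: solving the 2×2 system gives (x, y) = (-14, -23).
Substitute into L3: (21)(-14) + (-20)(-23) = 166.
But L3 requires 163 ≠ 166, so the three lines have no common point.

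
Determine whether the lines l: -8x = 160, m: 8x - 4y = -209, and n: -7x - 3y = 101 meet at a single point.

Lines aᵢx + bᵢy = cᵢ with pairwise distinct directions are concurrent exactly when det[aᵢ bᵢ cᵢ] = 0.
Here the determinant is -72.
Nonzero, so no common point exists.

No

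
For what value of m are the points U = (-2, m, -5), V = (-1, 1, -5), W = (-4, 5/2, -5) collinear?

3/2

Collinearity requires UV × UW = 0; each component is linear in m.
The z-component gives (-3)m + (9/2) = 0, so m = 3/2.
The remaining components then also vanish.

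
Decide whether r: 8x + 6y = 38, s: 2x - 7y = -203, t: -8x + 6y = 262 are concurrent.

Lines aᵢx + bᵢy = cᵢ with pairwise distinct directions are concurrent exactly when det[aᵢ bᵢ cᵢ] = 0.
Here the determinant is 0.
It vanishes, so the lines are concurrent at (-14, 25).

Yes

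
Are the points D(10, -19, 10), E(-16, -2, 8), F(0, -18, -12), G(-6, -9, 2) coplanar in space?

The four points are coplanar iff the 3×3 determinant with rows DE, DF, DG is zero.
Rows: (-26, 17, -2), (-10, 1, -22), (-16, 10, -8).
Expanding along the first row: (-26)(212) − (17)(-272) + (-2)(-84) = -720.
Nonzero ⇒ not coplanar.

No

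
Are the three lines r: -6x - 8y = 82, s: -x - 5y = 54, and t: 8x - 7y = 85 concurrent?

Yes

Lines aᵢx + bᵢy = cᵢ with pairwise distinct directions are concurrent exactly when det[aᵢ bᵢ cᵢ] = 0.
Here the determinant is 0.
It vanishes, so the lines are concurrent at (1, -11).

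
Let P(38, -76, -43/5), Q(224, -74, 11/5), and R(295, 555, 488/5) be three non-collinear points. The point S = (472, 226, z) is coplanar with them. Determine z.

A normal to the plane is n = PQ × PR = (-33012/5, -84888/5, 116852).
S lies in the plane iff n · PS = 0.
This gives (116852)z + (-34938748/5) = 0, so z = 299/5.

299/5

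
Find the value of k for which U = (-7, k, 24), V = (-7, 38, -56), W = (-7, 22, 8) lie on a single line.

Direction VW = (0, -16, 64). From the z-coordinate of U, the parameter along the line is τ = (24 − (-56))/64 = 5/4.
Then k = 38 + 5/4·(-16) = 18.

18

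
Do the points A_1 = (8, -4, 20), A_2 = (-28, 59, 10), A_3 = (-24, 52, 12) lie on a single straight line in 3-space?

A_1A_2 = (-36, 63, -10), A_1A_3 = (-32, 56, -8).
Comparing components 2 and 3: (63)(-8) − (-10)(56) = 56 ≠ 0, so A_1A_2 and A_1A_3 are not parallel and the points are not collinear.

No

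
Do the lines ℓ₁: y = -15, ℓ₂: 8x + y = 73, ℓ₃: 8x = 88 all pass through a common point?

Yes

Lines aᵢx + bᵢy = cᵢ with pairwise distinct directions are concurrent exactly when det[aᵢ bᵢ cᵢ] = 0.
Here the determinant is 0.
It vanishes, so the lines are concurrent at (11, -15).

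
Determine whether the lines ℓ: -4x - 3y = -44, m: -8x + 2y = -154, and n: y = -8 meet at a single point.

Intersecting ℓ and m: solving the 2×2 system gives (x, y) = (275/16, -33/4).
Substitute into n: (0)(275/16) + (1)(-33/4) = -33/4.
But n requires -8 ≠ -33/4, so the three lines have no common point.

No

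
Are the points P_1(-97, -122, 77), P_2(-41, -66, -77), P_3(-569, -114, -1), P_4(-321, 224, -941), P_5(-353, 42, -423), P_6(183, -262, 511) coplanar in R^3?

Yes

The plane through P_1, P_2, P_3 has normal n = P_1P_2 × P_1P_3 = (-3136, 77056, 26880) and equation n·P = -7026880.
Checking the remaining points: n·P_4 = -7026880, n·P_5 = -7026880, n·P_6 = -7026880.
All equal -7026880, so all 6 points lie in one plane.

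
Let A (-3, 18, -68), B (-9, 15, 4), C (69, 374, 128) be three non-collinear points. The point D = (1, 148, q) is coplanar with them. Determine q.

308

Coplanarity requires AB · (AC × AD) = 0.
AB = (-6, -3, 72), AC = (72, 356, 196); the triple product is linear in q with coefficient -1920 and constant term 591360.
Setting it to zero: q = 308.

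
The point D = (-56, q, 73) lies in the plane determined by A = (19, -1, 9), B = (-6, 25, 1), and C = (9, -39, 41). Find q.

-44

Coplanarity requires AB · (AC × AD) = 0.
AB = (-25, 26, -8), AC = (-10, -38, 32); the triple product is linear in q with coefficient 880 and constant term 38720.
Setting it to zero: q = -44.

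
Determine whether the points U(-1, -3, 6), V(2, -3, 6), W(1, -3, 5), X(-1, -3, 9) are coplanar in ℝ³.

Yes

A normal to the plane through U, V, W is n = UV × UW = (0, 3, 0).
The plane has equation n·P = -9. For X: n·X = -9.
Equal, so X lies in the plane and all four are coplanar.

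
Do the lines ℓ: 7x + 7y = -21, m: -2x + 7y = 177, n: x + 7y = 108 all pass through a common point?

Intersecting ℓ and m: solving the 2×2 system gives (x, y) = (-22, 19).
Substitute into n: (1)(-22) + (7)(19) = 111.
But n requires 108 ≠ 111, so the three lines have no common point.

No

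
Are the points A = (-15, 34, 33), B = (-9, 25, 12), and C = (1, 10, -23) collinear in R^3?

Yes

AB = (6, -9, -21), AC = (16, -24, -56).
Each component of AC is 8/3 times the corresponding component of AB, so AC = 8/3·AB and the points are collinear.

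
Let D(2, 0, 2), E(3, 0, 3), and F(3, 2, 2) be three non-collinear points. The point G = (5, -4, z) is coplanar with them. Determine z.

7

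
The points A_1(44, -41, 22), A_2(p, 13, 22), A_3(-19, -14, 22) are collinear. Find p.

-82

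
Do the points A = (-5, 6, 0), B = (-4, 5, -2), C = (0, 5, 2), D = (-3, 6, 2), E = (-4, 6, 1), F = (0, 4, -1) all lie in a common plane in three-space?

The plane through A, B, C has normal n = AB × AC = (-4, -12, 4) and equation n·P = -52.
Checking the remaining points: n·D = -52, n·E = -52, n·F = -52.
All equal -52, so all 6 points lie in one plane.

Yes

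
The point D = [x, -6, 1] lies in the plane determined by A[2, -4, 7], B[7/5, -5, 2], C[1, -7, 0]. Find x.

6/5

A normal to the plane is n = AB × AC = (-8, 4/5, 4/5).
D lies in the plane iff n · AD = 0.
This gives (-8)x + (48/5) = 0, so x = 6/5.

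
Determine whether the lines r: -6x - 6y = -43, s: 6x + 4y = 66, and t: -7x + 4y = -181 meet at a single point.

No

Intersecting r and s: solving the 2×2 system gives (x, y) = (56/3, -23/2).
Substitute into t: (-7)(56/3) + (4)(-23/2) = -530/3.
But t requires -181 ≠ -530/3, so the three lines have no common point.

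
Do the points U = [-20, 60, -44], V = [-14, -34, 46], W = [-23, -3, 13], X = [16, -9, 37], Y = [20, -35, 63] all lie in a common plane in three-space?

Yes

The plane through U, V, W has normal n = UV × UW = (312, -612, -660) and equation n·P = -13920.
Checking the remaining points: n·X = -13920, n·Y = -13920.
All equal -13920, so all 5 points lie in one plane.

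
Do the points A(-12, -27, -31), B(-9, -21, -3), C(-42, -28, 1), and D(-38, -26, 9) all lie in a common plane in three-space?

No

A normal to the plane through A, B, C is n = AB × AC = (220, -936, 177).
The plane has equation n·P = 17145. For D: n·D = 17569.
17569 ≠ 17145, so D is off the plane.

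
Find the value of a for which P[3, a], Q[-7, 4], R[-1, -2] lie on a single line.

-6

Collinearity: (P − Q) must be parallel to (R − Q) = (6, -6).
Cross-multiplying the components: (a − 4)·(6) = (10)·(-6).
Solving gives a = -6.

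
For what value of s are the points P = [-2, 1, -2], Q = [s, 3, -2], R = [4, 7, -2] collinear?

0

Collinearity requires PQ × PR = 0; each component is linear in s.
The z-component gives (6)s + (0) = 0, so s = 0.
The remaining components then also vanish.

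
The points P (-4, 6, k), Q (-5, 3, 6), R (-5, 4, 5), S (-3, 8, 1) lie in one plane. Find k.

3

Coplanarity ⇔ det[PQ; PR; PS] = 0.
Expanding, this is linear in k: (2)k + (-6) = 0.
So k = 3.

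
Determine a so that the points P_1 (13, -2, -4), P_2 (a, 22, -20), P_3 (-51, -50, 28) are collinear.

45

Collinearity requires P_1P_2 × P_1P_3 = 0; each component is linear in a.
The y-component gives (-32)a + (1440) = 0, so a = 45.
The remaining components then also vanish.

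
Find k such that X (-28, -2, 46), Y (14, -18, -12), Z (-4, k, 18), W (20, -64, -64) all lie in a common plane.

-6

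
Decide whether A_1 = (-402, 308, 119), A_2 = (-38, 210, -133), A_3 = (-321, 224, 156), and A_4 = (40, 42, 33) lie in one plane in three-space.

Yes

A normal to the plane through A_1, A_2, A_3 is n = A_1A_2 × A_1A_3 = (-24794, -33880, -22638).
The plane has equation n·P = -3161774. For A_4: n·A_4 = -3161774.
Equal, so A_4 lies in the plane and all four are coplanar.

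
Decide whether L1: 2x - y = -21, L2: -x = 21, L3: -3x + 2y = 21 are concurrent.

Yes

Intersecting L1 and L2: solving the 2×2 system gives (x, y) = (-21, -21).
Substitute into L3: (-3)(-21) + (2)(-21) = 21.
This equals 21, so (-21, -21) lies on all three lines and they are concurrent.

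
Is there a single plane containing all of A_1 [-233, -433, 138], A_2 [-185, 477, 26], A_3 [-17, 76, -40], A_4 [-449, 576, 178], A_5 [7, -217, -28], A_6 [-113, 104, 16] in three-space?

Yes

The plane through A_1, A_2, A_3 has normal n = A_1A_2 × A_1A_3 = (-104972, -15648, -172128) and equation n·P = 7480396.
Checking the remaining points: n·A_4 = 7480396, n·A_5 = 7480396, n·A_6 = 7480396.
All equal 7480396, so all 6 points lie in one plane.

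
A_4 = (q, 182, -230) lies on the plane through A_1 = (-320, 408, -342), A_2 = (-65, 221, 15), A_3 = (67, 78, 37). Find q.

-92

The plane through A_1, A_2, A_3 has equation 46937x + 41514y − 11781z = 5946974.
Substituting A_4: (46937)q + (10265178) = 5946974, so q = -92.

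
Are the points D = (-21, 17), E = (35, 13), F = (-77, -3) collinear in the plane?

No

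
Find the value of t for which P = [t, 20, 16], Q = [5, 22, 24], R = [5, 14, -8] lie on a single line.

Direction QR = (0, -8, -32). From the y-coordinate of P, the parameter along the line is τ = (20 − 22)/(-8) = 1/4.
Then t = 5 + 1/4·(0) = 5.

5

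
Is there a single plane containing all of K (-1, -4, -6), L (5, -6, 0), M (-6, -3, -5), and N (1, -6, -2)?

No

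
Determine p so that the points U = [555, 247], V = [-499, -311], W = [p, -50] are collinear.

-6

The three points are collinear iff det[UV; UW] = 0.
This determinant is linear in p: (558)p + (3348) = 0, so p = -6.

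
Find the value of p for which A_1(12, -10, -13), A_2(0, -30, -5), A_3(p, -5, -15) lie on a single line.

Collinearity requires A_1A_2 × A_1A_3 = 0; each component is linear in p.
The y-component gives (8)p + (-120) = 0, so p = 15.
The remaining components then also vanish.

15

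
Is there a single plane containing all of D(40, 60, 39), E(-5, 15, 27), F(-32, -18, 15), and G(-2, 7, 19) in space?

With D as base: DE = (-45, -45, -12), DF = (-72, -78, -24), DG = (-42, -53, -20).
DF × DG = (288, -432, 540).
DE · (DF × DG) = 0.
The scalar triple product vanishes, so the four points are coplanar.

Yes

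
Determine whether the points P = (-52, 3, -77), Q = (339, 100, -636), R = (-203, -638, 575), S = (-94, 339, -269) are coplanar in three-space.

No

The four points are coplanar iff the 3×3 determinant with rows PQ, PR, PS is zero.
Rows: (391, 97, -559), (-151, -641, 652), (-42, 336, -192).
Expanding along the first row: (391)(-96000) − (97)(56376) + (-559)(-77658) = 406350.
Nonzero ⇒ not coplanar.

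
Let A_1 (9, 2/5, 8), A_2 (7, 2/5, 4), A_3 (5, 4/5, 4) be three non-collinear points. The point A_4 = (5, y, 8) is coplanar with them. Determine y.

6/5

The plane through A_1, A_2, A_3 has equation (8/5)x + 8y − (4/5)z = 56/5.
Substituting A_4: (8)y + (8/5) = 56/5, so y = 6/5.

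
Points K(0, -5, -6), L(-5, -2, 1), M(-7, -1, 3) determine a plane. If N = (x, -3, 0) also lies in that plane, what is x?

Coplanarity requires KL · (KM × KN) = 0.
KL = (-5, 3, 7), KM = (-7, 4, 9); the triple product is linear in x with coefficient -1 and constant term -2.
Setting it to zero: x = -2.

-2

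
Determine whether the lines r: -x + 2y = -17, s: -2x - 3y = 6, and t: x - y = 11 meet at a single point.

No

Intersecting r and s: solving the 2×2 system gives (x, y) = (39/7, -40/7).
Substitute into t: (1)(39/7) + (-1)(-40/7) = 79/7.
But t requires 11 ≠ 79/7, so the three lines have no common point.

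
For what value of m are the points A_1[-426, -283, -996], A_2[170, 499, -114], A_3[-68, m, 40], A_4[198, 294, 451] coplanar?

The points are coplanar iff A_1A_2 · (A_1A_3 × A_1A_4) = 0.
Expanding, this is linear in m: (312044)m + (14666068) = 0.
So m = -47.

-47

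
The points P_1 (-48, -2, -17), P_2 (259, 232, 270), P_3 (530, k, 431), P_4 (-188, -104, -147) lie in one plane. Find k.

The points are coplanar iff P_1P_2 · (P_1P_3 × P_1P_4) = 0.
Expanding, this is linear in k: (270)k + (15120) = 0.
So k = -56.

-56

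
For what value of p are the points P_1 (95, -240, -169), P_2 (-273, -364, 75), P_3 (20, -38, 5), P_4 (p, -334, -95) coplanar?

-53

Coplanarity ⇔ det[P_1P_2; P_1P_3; P_1P_4] = 0.
Expanding, this is linear in p: (-70864)p + (-3755792) = 0.
So p = -53.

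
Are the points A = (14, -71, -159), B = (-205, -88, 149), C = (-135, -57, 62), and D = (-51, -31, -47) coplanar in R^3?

The four points are coplanar iff the 3×3 determinant with rows AB, AC, AD is zero.
Rows: (-219, -17, 308), (-149, 14, 221), (-65, 40, 112).
Expanding along the first row: (-219)(-7272) − (-17)(-2323) + (308)(-5050) = -2323.
Nonzero ⇒ not coplanar.

No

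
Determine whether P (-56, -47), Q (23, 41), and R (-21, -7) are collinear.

No

PQ = (79, 88), PR = (35, 40).
If collinear, PR would be a scalar multiple of PQ. But (79)·(40) ≠ (88)·(35) (difference 80), so they are not parallel; the points are not collinear.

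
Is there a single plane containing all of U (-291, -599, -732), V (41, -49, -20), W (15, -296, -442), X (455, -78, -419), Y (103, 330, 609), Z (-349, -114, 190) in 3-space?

No

The plane through U, V, W has normal n = UV × UW = (-56236, 121592, -67704) and equation n·P = -6909604.
Checking the remaining points: n·X = -6703580, n·Y = -6898684, n·Z = -7098884.
Since n·X = -6703580 ≠ -6909604, X is off the plane and the points are not all coplanar.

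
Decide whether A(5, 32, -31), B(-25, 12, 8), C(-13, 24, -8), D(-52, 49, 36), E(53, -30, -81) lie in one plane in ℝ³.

The plane through A, B, C has normal n = AB × AC = (-148, -12, -120) and equation n·P = 2596.
Checking the remaining points: n·D = 2788, n·E = 2236.
Since n·D = 2788 ≠ 2596, D is off the plane and the points are not all coplanar.

No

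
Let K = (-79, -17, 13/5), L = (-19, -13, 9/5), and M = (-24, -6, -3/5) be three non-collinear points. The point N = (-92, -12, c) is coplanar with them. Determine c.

Coplanarity requires KL · (KM × KN) = 0.
KL = (60, 4, -4/5), KM = (55, 11, -16/5); the triple product is linear in c with coefficient 440 and constant term -352.
Setting it to zero: c = 4/5.

4/5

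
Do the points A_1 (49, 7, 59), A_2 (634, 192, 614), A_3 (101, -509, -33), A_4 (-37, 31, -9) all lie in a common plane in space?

Yes

The four points are coplanar iff the 3×3 determinant with rows A_1A_2, A_1A_3, A_1A_4 is zero.
Rows: (585, 185, 555), (52, -516, -92), (-86, 24, -68).
Expanding along the first row: (585)(37296) − (185)(-11448) + (555)(-43128) = 0.
Zero determinant ⇒ coplanar.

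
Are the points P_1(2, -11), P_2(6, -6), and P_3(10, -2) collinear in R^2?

No

P_1P_2 = (4, 5), P_1P_3 = (8, 9).
If collinear, P_1P_3 would be a scalar multiple of P_1P_2. But (4)·(9) ≠ (5)·(8) (difference -4), so they are not parallel; the points are not collinear.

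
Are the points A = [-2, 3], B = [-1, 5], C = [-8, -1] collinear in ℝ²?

No

AB = (1, 2), AC = (-6, -4).
det[AB; AC] = (1)(-4) − (2)(-6) = 8.
The determinant is nonzero, so they are not collinear.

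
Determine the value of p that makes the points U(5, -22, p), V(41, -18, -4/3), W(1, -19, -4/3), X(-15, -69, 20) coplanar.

0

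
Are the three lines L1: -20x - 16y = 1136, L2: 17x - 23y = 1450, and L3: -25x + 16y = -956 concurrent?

Yes

Intersecting L1 and L2: solving the 2×2 system gives (x, y) = (-4, -66).
Substitute into L3: (-25)(-4) + (16)(-66) = -956.
This equals -956, so (-4, -66) lies on all three lines and they are concurrent.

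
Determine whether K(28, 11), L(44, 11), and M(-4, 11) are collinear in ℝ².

KL = (16, 0), KM = (-32, 0).
Checking proportionality: KM = -2·KL, so the vectors are parallel and the points are collinear.

Yes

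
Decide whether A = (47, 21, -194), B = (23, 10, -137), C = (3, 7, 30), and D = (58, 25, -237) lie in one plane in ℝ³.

No

The four points are coplanar iff the 3×3 determinant with rows AB, AC, AD is zero.
Rows: (-24, -11, 57), (-44, -14, 224), (11, 4, -43).
Expanding along the first row: (-24)(-294) − (-11)(-572) + (57)(-22) = -490.
Nonzero ⇒ not coplanar.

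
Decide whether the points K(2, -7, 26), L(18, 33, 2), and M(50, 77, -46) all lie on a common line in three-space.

KL = (16, 40, -24), KM = (48, 84, -72).
Comparing components 2 and 3: (40)(-72) − (-24)(84) = -864 ≠ 0, so KL and KM are not parallel and the points are not collinear.

No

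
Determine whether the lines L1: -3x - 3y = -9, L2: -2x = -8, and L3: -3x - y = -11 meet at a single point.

Yes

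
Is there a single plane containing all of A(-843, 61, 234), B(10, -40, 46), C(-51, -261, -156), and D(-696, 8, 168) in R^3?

Yes

A normal to the plane through A, B, C is n = AB × AC = (-21146, 183774, -194674).
The plane has equation n·P = -16517424. For D: n·D = -16517424.
Equal, so D lies in the plane and all four are coplanar.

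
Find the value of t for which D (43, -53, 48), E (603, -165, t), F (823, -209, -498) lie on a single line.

-344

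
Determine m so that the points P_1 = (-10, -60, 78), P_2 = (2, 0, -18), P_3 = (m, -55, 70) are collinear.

-9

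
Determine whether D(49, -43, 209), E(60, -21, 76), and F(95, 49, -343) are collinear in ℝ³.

No

DE = (11, 22, -133), DF = (46, 92, -552).
Comparing components 2 and 3: (22)(-552) − (-133)(92) = 92 ≠ 0, so DE and DF are not parallel and the points are not collinear.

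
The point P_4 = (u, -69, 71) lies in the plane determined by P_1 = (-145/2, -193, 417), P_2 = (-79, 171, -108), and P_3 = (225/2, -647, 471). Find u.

A normal to the plane is n = P_1P_2 × P_1P_3 = (-218694, -96774, -64389).
P_4 lies in the plane iff n · P_1P_4 = 0.
This gives (-218694)u + (-5576697) = 0, so u = -51/2.

-51/2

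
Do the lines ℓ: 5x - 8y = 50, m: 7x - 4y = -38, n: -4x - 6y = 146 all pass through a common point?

Intersecting ℓ and m: solving the 2×2 system gives (x, y) = (-14, -15).
Substitute into n: (-4)(-14) + (-6)(-15) = 146.
This equals 146, so (-14, -15) lies on all three lines and they are concurrent.

Yes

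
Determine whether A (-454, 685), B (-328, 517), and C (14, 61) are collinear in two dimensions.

Yes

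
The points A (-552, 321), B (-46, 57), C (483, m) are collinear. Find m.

-219

The three points are collinear iff det[AB; AC] = 0.
This determinant is linear in m: (506)m + (110814) = 0, so m = -219.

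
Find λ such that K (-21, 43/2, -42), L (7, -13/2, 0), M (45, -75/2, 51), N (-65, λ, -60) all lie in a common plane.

19/2

Normal to plane KLM: n = (-126, 168, 196); plane equation n·P = -1974.
Requiring n·N = -1974: (168)λ + (-3570) = -1974.
So λ = 19/2.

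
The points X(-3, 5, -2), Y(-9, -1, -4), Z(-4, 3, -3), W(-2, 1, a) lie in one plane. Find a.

The points are coplanar iff XY · (XZ × XW) = 0.
Expanding, this is linear in a: (6)a + (30) = 0.
So a = -5.

-5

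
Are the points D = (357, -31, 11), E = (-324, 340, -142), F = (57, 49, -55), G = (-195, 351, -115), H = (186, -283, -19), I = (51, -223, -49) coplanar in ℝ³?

No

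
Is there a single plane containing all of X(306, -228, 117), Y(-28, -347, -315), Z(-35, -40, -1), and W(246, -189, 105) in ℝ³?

No

A normal to the plane through X, Y, Z is n = XY × XZ = (95258, 107900, -103371).
The plane has equation n·P = -7546659. For W: n·W = -7813587.
-7813587 ≠ -7546659, so W is off the plane.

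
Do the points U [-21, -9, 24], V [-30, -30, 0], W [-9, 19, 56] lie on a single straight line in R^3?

Yes

UV = (-9, -21, -24), UW = (12, 28, 32).
UV × UW = (0, 0, 0).
The cross product vanishes, so the three points are collinear.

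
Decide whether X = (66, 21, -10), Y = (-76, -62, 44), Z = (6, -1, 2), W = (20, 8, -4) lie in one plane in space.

Yes

The four points are coplanar iff the 3×3 determinant with rows XY, XZ, XW is zero.
Rows: (-142, -83, 54), (-60, -22, 12), (-46, -13, 6).
Expanding along the first row: (-142)(24) − (-83)(192) + (54)(-232) = 0.
Zero determinant ⇒ coplanar.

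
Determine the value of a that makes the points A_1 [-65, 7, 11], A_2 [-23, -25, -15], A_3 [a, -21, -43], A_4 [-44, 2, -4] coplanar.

13

Normal to plane A_1A_2A_4: n = (350, 84, 462); plane equation n·P = -17080.
Requiring n·A_3 = -17080: (350)a + (-21630) = -17080.
So a = 13.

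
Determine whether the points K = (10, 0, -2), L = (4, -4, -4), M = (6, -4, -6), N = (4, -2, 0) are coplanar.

With K as base: KL = (-6, -4, -2), KM = (-4, -4, -4), KN = (-6, -2, 2).
KM × KN = (-16, 32, -16).
KL · (KM × KN) = 0.
The scalar triple product vanishes, so the four points are coplanar.

Yes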